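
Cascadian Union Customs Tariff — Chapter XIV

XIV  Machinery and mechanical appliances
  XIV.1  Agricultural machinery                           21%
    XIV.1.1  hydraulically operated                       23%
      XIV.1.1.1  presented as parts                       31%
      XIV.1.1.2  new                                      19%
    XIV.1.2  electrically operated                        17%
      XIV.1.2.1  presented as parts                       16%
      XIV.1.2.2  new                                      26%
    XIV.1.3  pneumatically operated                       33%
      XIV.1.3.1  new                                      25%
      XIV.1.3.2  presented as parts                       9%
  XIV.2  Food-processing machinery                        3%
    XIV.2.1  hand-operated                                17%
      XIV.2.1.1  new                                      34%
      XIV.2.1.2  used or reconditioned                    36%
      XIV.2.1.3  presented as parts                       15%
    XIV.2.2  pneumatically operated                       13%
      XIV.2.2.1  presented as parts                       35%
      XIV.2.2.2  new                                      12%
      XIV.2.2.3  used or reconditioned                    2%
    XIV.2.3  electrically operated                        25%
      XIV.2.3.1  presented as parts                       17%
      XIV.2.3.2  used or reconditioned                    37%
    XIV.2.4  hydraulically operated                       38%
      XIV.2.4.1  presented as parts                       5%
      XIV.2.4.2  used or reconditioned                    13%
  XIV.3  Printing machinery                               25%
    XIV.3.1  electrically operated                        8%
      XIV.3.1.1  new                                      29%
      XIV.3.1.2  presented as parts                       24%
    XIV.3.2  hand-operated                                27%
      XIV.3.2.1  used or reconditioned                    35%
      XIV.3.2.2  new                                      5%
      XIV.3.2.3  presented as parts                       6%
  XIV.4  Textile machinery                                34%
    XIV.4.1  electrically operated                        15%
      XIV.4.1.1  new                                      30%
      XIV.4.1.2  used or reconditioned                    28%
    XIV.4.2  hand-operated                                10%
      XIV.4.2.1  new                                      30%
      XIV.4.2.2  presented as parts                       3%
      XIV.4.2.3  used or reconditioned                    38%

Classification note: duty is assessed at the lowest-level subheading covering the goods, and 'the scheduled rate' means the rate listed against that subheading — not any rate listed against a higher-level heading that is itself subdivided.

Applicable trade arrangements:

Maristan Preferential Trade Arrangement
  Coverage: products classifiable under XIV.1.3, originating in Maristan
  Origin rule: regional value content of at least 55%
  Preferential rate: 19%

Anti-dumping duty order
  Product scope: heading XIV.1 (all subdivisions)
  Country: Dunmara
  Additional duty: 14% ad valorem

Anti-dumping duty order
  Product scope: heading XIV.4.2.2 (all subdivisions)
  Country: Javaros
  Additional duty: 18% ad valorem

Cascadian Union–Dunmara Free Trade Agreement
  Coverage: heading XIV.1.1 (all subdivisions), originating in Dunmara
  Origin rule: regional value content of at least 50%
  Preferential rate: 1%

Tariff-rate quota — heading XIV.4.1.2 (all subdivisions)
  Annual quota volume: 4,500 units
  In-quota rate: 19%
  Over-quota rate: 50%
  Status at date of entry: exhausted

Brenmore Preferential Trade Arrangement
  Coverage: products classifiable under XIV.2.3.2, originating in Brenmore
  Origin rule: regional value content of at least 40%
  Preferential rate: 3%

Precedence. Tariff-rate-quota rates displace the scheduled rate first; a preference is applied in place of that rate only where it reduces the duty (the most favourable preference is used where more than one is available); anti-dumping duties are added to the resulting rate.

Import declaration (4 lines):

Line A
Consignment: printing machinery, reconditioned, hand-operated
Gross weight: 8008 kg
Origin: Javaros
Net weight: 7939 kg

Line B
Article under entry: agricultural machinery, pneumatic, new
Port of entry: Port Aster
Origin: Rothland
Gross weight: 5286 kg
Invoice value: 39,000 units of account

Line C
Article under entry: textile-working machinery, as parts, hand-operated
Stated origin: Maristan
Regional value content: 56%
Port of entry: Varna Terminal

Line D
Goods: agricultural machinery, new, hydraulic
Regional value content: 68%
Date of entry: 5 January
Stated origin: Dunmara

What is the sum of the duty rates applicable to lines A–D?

78%

Line A: printing → XIV.3; hand-operated → XIV.3.2; reconditioned → XIV.3.2.1. Scheduled 35%. No special measure applies. → 35%.
Line B: agricultural → XIV.1; pneumatic → XIV.1.3; new → XIV.1.3.1. Scheduled 25%. No special measure applies. → 25%.
Line C: textile-working → XIV.4; hand-operated → XIV.4.2; as parts → XIV.4.2.2. Scheduled 3%. Maristan agreement on XIV.1.3: XIV.4.2.2 not covered. → 3%.
Line D: agricultural → XIV.1; hydraulic → XIV.1.1; new → XIV.1.1.2. Scheduled 19%. Dunmara agreement on XIV.1.1: RVC ≥ 50% → 1% available; preferential 1%; anti-dumping (Dunmara, XIV.1): +14%; total 1% + 14% = 15%. → 15%.
Sum: 35% + 25% + 3% + 15% = 78%.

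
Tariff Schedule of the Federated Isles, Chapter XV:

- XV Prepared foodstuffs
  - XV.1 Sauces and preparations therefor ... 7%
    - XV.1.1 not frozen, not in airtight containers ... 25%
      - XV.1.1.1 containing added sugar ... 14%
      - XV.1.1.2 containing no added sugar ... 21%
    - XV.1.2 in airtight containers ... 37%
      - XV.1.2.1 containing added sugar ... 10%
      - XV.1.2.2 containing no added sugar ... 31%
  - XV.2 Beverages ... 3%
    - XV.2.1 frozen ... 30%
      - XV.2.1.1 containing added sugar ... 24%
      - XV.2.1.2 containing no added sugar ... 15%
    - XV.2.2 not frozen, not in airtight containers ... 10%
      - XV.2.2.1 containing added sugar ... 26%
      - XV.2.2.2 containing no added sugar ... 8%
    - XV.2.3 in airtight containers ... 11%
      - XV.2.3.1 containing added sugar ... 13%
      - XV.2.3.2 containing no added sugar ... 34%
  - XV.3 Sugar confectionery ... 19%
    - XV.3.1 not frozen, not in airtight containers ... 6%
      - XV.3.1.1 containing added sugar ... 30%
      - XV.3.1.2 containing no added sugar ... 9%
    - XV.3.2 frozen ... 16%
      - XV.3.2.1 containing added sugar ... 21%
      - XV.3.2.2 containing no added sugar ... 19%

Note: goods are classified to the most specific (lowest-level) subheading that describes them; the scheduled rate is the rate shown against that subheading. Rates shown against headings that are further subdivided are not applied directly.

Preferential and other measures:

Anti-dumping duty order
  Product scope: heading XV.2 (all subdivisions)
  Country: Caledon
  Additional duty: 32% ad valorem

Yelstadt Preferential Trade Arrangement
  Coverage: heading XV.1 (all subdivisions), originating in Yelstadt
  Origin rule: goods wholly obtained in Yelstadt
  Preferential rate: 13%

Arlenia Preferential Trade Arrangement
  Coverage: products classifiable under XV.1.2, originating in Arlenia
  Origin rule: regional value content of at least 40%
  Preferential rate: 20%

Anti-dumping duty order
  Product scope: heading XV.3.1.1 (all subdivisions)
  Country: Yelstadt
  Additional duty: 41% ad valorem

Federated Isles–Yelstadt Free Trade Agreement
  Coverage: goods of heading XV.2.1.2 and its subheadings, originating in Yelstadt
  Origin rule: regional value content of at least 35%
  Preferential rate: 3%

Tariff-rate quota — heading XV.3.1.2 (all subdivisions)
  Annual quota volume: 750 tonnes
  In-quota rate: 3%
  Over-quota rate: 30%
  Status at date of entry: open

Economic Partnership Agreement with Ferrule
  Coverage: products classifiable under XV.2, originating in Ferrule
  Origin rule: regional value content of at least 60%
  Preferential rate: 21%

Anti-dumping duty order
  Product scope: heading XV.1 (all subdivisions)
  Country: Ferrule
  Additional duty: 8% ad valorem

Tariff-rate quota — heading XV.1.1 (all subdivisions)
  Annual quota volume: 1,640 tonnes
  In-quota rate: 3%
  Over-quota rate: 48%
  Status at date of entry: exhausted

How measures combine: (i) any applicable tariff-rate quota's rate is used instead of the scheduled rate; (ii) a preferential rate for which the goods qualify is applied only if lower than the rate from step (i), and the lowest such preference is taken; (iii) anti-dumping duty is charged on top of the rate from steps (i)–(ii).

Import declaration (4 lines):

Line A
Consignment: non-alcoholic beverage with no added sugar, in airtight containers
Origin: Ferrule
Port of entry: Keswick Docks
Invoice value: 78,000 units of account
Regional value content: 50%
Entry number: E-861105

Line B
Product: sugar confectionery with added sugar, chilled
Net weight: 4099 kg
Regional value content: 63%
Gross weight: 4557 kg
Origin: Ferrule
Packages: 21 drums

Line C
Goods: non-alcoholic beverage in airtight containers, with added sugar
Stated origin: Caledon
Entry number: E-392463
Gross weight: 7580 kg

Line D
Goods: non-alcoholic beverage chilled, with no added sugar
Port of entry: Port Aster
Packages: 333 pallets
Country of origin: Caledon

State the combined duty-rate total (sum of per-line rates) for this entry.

Line A: non-alcoholic beverage → XV.2; in airtight containers → XV.2.3; with no added sugar → XV.2.3.2. Scheduled 34%. Ferrule agreement on XV.2: RVC < 60%. → 34%.
Line B: sugar confectionery → XV.3; chilled → XV.3.1; with added sugar → XV.3.1.1. Scheduled 30%. Ferrule agreement on XV.2: XV.3.1.1 not covered. → 30%.
Line C: non-alcoholic beverage → XV.2; in airtight containers → XV.2.3; with added sugar → XV.2.3.1. Scheduled 13%. anti-dumping (Caledon, XV.2): +32%; total 13% + 32% = 45%. → 45%.
Line D: non-alcoholic beverage → XV.2; chilled → XV.2.2; with no added sugar → XV.2.2.2. Scheduled 8%. anti-dumping (Caledon, XV.2): +32%; total 8% + 32% = 40%. → 40%.
Sum: 34% + 30% + 45% + 40% = 149%.

149%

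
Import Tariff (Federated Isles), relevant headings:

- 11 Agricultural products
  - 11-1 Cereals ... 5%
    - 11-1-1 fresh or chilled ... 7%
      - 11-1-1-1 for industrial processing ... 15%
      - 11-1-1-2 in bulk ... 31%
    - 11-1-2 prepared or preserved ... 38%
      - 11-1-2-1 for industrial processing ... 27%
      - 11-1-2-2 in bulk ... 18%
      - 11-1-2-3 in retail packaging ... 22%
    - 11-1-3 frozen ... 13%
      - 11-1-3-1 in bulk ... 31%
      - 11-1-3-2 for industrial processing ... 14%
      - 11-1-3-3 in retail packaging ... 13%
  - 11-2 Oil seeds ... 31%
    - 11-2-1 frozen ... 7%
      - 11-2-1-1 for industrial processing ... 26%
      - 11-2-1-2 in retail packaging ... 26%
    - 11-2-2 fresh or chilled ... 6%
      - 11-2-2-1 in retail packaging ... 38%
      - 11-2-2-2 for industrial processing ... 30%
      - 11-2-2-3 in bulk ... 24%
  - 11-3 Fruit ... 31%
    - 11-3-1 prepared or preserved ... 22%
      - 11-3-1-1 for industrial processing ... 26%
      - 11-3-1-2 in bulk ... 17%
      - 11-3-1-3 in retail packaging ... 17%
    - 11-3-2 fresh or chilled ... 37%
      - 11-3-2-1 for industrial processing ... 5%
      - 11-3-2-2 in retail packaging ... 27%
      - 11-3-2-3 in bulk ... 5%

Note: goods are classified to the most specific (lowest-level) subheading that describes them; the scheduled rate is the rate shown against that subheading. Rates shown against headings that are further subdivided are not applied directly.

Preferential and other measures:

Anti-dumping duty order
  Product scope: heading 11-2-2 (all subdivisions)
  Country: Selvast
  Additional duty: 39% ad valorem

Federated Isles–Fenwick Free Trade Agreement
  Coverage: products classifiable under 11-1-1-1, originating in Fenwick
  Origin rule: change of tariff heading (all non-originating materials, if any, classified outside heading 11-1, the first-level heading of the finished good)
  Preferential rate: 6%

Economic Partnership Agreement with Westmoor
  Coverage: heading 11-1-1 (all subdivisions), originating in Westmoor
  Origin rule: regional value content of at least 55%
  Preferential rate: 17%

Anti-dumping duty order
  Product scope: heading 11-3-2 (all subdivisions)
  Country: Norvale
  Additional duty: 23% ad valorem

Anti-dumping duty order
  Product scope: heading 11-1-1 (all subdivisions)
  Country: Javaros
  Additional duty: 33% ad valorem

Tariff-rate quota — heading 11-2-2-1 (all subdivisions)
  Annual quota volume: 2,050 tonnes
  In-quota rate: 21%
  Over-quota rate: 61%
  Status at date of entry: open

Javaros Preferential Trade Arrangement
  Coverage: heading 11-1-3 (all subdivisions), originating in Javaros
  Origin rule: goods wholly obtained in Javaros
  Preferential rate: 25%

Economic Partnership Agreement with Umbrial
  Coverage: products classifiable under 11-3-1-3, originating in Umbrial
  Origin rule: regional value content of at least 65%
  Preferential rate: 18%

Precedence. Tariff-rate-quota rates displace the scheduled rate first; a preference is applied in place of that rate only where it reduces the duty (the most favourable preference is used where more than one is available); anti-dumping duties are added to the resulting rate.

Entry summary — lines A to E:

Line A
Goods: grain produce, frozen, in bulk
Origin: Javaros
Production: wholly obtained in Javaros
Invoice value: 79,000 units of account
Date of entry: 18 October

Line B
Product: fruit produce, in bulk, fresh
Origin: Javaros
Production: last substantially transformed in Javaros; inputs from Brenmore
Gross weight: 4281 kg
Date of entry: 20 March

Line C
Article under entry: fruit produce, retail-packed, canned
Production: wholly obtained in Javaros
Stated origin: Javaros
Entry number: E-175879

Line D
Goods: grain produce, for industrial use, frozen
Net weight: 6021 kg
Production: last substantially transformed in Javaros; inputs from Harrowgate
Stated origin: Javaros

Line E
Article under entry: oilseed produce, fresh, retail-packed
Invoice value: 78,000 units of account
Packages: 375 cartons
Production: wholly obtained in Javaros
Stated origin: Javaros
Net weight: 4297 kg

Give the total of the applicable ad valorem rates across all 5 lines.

82%

Line A: grain → 11-1; frozen → 11-1-3; in bulk → 11-1-3-1. Scheduled 31%. Javaros agreement on 11-1-3: wholly obtained → 25% available; preferential 25%. → 25%.
Line B: fruit → 11-3; fresh → 11-3-2; in bulk → 11-3-2-3. Scheduled 5%. Javaros agreement on 11-1-3: 11-3-2-3 not covered. → 5%.
Line C: fruit → 11-3; canned → 11-3-1; retail-packed → 11-3-1-3. Scheduled 17%. Javaros agreement on 11-1-3: 11-3-1-3 not covered. → 17%.
Line D: grain → 11-1; frozen → 11-1-3; for industrial use → 11-1-3-2. Scheduled 14%. Javaros agreement on 11-1-3: not wholly obtained. → 14%.
Line E: oilseed → 11-2; fresh → 11-2-2; retail-packed → 11-2-2-1. Scheduled 38%. quota on 11-2-2-1 open → in-quota 21%; Javaros agreement on 11-1-3: 11-2-2-1 not covered. → 21%.
Sum: 25% + 5% + 17% + 14% + 21% = 82%.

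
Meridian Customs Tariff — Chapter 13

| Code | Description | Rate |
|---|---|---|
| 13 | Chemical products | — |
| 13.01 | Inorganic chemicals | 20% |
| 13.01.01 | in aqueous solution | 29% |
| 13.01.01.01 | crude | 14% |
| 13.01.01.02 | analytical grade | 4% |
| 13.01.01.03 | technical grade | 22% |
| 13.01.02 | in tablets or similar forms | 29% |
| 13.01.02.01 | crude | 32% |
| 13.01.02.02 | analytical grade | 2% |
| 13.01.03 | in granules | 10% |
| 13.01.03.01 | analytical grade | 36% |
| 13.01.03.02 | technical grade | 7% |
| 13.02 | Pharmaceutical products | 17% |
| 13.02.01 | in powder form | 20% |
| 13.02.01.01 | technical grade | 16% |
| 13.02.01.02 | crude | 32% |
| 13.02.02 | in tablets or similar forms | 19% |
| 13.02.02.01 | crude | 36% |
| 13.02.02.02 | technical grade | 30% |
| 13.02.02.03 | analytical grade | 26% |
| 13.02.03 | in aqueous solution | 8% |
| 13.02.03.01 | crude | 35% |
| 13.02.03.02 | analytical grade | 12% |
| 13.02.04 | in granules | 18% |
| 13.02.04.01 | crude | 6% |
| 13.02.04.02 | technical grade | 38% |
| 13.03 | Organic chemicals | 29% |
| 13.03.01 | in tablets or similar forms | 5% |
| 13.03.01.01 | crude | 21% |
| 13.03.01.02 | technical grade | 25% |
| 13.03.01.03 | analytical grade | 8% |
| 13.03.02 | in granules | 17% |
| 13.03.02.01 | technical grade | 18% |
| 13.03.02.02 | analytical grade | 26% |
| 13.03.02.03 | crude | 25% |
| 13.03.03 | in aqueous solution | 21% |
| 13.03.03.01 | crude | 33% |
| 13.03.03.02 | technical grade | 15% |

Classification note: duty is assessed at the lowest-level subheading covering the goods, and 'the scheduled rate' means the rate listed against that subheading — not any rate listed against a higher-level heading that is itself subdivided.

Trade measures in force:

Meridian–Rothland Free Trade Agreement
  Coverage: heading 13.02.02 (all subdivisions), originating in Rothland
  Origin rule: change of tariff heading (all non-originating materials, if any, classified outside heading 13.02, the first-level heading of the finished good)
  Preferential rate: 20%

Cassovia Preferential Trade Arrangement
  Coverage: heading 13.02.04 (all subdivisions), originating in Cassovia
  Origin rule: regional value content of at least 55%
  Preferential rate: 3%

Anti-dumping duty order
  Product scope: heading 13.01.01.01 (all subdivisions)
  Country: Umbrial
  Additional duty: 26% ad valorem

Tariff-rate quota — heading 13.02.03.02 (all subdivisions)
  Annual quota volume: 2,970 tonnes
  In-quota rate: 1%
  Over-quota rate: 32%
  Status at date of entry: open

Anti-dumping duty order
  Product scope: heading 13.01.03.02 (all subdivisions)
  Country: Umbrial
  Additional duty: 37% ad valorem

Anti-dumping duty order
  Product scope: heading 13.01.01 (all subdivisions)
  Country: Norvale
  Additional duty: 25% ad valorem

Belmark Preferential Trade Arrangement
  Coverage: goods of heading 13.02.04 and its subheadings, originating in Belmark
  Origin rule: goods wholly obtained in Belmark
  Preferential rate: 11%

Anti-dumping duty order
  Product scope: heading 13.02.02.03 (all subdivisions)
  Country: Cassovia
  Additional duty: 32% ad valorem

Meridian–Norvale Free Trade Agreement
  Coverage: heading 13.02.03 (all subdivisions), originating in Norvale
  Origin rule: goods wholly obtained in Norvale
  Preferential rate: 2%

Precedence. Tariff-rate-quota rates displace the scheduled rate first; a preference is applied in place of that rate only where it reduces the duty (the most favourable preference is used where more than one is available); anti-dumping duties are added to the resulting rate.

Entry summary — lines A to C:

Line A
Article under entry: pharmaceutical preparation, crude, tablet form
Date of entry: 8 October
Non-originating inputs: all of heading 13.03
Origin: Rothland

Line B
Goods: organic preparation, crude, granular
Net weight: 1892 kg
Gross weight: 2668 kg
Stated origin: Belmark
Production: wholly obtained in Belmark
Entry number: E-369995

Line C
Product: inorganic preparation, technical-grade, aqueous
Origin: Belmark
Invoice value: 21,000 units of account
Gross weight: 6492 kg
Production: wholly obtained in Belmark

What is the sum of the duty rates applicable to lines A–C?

67%

Line A: pharmaceutical → 13.02; tablet form → 13.02.02; crude → 13.02.02.01. Scheduled 36%. Rothland agreement on 13.02.02: CTH met → 20% available; preferential 20%. → 20%.
Line B: organic → 13.03; granular → 13.03.02; crude → 13.03.02.03. Scheduled 25%. Belmark agreement on 13.02.04: 13.03.02.03 not covered. → 25%.
Line C: inorganic → 13.01; aqueous → 13.01.01; technical-grade → 13.01.01.03. Scheduled 22%. Belmark agreement on 13.02.04: 13.01.01.03 not covered. → 22%.
Sum: 20% + 25% + 22% = 67%.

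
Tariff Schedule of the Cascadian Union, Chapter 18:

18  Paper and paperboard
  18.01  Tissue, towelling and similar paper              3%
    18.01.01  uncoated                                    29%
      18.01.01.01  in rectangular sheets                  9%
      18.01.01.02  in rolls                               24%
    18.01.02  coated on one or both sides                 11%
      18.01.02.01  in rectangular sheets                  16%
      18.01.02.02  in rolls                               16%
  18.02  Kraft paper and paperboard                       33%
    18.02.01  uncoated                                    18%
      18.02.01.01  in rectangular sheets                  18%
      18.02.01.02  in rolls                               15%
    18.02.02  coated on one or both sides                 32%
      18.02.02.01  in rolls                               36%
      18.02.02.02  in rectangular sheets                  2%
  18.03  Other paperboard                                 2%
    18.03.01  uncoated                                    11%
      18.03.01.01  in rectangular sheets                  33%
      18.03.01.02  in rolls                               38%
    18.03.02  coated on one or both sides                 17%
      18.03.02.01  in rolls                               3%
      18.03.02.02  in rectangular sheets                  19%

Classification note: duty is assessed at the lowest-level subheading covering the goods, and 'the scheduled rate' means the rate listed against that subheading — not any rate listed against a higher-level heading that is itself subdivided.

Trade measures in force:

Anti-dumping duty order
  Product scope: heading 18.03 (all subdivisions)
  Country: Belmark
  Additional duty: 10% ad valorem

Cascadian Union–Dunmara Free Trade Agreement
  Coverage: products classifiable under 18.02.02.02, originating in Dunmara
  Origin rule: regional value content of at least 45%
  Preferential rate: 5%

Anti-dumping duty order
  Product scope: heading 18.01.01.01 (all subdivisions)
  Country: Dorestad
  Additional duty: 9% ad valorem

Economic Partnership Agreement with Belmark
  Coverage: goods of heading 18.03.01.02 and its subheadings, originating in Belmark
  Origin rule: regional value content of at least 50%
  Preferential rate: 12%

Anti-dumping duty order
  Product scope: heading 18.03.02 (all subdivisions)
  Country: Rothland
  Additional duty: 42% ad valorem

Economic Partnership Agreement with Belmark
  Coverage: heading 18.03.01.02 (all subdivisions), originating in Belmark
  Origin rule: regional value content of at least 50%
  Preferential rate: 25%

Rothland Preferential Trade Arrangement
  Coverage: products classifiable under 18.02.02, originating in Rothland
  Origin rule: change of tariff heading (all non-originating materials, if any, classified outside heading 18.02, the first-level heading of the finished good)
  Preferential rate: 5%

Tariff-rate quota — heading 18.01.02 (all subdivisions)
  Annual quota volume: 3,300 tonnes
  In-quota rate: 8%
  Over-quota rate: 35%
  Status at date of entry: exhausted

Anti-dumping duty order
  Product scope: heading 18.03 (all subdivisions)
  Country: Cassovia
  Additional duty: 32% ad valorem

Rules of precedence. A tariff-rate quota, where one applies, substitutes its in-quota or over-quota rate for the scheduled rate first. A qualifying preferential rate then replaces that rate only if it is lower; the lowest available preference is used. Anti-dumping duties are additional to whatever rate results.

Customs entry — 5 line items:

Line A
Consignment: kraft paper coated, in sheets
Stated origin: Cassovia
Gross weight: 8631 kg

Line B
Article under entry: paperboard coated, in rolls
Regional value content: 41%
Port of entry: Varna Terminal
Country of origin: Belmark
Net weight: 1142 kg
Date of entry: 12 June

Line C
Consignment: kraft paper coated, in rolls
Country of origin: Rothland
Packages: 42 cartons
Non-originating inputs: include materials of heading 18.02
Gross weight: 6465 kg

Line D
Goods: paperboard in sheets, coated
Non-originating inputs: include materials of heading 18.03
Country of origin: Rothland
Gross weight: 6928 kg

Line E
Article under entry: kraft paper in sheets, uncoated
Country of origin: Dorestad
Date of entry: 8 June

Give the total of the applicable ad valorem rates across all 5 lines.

130%

Line A: kraft paper → 18.02; coated → 18.02.02; in sheets → 18.02.02.02. Scheduled 2%. No special measure applies. → 2%.
Line B: paperboard → 18.03; coated → 18.03.02; in rolls → 18.03.02.01. Scheduled 3%. Belmark agreement on 18.03.01.02: 18.03.02.01 not covered; Belmark agreement on 18.03.01.02: 18.03.02.01 not covered; anti-dumping (Belmark, 18.03): +10%; total 3% + 10% = 13%. → 13%.
Line C: kraft paper → 18.02; coated → 18.02.02; in rolls → 18.02.02.01. Scheduled 36%. Rothland agreement on 18.02.02: CTH not met. → 36%.
Line D: paperboard → 18.03; coated → 18.03.02; in sheets → 18.03.02.02. Scheduled 19%. Rothland agreement on 18.02.02: 18.03.02.02 not covered; anti-dumping (Rothland, 18.03.02): +42%; total 19% + 42% = 61%. → 61%.
Line E: kraft paper → 18.02; uncoated → 18.02.01; in sheets → 18.02.01.01. Scheduled 18%. No special measure applies. → 18%.
Sum: 2% + 13% + 36% + 61% + 18% = 130%.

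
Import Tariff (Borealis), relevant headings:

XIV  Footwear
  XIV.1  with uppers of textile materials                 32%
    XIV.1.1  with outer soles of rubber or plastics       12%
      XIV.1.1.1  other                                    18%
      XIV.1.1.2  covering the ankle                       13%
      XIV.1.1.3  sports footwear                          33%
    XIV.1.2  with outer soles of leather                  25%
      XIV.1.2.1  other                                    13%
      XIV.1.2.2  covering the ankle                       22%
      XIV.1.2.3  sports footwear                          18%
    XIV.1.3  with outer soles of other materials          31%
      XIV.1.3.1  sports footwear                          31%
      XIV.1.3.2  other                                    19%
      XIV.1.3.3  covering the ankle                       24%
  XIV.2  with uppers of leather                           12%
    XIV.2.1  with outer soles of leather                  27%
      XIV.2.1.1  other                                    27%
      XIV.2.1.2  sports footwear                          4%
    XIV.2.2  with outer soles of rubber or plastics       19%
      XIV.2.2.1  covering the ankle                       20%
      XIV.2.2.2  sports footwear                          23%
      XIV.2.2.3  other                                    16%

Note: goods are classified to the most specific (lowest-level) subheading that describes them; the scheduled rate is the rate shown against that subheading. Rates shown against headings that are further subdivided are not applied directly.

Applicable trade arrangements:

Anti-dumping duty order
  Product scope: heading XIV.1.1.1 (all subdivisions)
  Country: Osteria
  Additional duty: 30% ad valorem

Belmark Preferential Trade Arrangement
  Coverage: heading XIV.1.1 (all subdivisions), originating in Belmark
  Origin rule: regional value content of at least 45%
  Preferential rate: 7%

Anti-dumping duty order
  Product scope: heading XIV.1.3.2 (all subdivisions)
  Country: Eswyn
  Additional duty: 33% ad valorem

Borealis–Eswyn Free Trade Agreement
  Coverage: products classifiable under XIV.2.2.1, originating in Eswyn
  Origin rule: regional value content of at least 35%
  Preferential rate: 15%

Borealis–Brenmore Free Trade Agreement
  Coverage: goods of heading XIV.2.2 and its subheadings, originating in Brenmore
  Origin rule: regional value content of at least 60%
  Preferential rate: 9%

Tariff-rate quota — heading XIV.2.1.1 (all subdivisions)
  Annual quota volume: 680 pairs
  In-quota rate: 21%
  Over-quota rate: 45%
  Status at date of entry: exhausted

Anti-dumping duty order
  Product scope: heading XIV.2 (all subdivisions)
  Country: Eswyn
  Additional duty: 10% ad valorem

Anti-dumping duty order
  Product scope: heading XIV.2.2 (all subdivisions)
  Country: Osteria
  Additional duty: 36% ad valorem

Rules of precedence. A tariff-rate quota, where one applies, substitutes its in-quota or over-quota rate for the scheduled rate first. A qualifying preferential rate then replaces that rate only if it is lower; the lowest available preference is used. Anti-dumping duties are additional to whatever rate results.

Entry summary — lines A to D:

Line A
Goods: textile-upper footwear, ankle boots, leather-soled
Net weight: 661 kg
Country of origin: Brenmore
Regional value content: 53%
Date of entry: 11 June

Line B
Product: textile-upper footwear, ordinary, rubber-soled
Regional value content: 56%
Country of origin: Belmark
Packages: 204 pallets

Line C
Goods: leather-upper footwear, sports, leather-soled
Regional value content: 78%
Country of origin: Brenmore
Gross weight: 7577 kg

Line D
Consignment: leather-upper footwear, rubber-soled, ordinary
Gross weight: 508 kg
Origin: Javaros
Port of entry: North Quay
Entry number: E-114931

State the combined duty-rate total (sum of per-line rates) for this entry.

Line A: textile-upper → XIV.1; leather-soled → XIV.1.2; ankle boots → XIV.1.2.2. Scheduled 22%. Brenmore agreement on XIV.2.2: XIV.1.2.2 not covered. → 22%.
Line B: textile-upper → XIV.1; rubber-soled → XIV.1.1; ordinary → XIV.1.1.1. Scheduled 18%. Belmark agreement on XIV.1.1: RVC ≥ 45% → 7% available; preferential 7%. → 7%.
Line C: leather-upper → XIV.2; leather-soled → XIV.2.1; sports → XIV.2.1.2. Scheduled 4%. Brenmore agreement on XIV.2.2: XIV.2.1.2 not covered. → 4%.
Line D: leather-upper → XIV.2; rubber-soled → XIV.2.2; ordinary → XIV.2.2.3. Scheduled 16%. No special measure applies. → 16%.
Sum: 22% + 7% + 4% + 16% = 49%.

49%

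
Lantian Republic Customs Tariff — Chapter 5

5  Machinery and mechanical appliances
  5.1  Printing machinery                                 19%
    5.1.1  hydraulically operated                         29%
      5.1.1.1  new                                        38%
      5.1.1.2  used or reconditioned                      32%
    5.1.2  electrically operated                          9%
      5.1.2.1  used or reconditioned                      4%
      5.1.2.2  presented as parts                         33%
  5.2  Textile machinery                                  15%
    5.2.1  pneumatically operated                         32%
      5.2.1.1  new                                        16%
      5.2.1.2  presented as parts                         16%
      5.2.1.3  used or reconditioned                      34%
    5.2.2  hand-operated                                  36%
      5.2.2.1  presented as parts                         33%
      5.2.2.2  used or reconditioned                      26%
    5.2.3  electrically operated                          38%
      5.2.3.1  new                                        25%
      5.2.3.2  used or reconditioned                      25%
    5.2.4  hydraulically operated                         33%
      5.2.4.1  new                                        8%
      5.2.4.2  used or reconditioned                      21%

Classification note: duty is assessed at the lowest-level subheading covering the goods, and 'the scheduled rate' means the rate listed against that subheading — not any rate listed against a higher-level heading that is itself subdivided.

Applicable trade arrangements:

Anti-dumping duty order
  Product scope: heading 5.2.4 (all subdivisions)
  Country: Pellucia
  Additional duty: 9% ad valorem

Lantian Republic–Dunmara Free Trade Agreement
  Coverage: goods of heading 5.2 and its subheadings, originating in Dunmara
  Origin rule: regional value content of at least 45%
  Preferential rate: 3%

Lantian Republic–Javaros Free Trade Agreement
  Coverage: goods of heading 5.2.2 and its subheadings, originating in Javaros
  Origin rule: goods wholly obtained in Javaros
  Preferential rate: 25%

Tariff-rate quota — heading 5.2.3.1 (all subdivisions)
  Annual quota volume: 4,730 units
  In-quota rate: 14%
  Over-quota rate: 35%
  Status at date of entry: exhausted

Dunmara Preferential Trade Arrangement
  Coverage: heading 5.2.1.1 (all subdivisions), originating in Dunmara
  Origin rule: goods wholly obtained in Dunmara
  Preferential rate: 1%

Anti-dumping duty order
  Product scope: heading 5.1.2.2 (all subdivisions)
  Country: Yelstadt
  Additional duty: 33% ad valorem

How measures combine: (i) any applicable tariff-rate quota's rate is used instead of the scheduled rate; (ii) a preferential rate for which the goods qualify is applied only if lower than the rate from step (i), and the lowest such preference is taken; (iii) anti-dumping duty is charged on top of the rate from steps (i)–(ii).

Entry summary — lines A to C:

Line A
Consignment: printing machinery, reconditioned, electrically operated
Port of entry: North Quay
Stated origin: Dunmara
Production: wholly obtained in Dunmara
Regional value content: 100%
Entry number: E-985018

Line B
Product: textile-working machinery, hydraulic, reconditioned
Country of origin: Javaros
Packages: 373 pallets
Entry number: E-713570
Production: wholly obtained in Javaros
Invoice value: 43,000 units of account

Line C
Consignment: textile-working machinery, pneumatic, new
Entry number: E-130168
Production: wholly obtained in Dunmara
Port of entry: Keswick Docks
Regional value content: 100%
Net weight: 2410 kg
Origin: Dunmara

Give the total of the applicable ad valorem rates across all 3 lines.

Line A: printing → 5.1; electrically operated → 5.1.2; reconditioned → 5.1.2.1. Scheduled 4%. Dunmara agreement on 5.2: 5.1.2.1 not covered; Dunmara agreement on 5.2.1.1: 5.1.2.1 not covered. → 4%.
Line B: textile-working → 5.2; hydraulic → 5.2.4; reconditioned → 5.2.4.2. Scheduled 21%. Javaros agreement on 5.2.2: 5.2.4.2 not covered. → 21%.
Line C: textile-working → 5.2; pneumatic → 5.2.1; new → 5.2.1.1. Scheduled 16%. Dunmara agreement on 5.2: RVC ≥ 45% → 3% available; Dunmara agreement on 5.2.1.1: wholly obtained → 1% available; preferential 1%. → 1%.
Sum: 4% + 21% + 1% = 26%.

26%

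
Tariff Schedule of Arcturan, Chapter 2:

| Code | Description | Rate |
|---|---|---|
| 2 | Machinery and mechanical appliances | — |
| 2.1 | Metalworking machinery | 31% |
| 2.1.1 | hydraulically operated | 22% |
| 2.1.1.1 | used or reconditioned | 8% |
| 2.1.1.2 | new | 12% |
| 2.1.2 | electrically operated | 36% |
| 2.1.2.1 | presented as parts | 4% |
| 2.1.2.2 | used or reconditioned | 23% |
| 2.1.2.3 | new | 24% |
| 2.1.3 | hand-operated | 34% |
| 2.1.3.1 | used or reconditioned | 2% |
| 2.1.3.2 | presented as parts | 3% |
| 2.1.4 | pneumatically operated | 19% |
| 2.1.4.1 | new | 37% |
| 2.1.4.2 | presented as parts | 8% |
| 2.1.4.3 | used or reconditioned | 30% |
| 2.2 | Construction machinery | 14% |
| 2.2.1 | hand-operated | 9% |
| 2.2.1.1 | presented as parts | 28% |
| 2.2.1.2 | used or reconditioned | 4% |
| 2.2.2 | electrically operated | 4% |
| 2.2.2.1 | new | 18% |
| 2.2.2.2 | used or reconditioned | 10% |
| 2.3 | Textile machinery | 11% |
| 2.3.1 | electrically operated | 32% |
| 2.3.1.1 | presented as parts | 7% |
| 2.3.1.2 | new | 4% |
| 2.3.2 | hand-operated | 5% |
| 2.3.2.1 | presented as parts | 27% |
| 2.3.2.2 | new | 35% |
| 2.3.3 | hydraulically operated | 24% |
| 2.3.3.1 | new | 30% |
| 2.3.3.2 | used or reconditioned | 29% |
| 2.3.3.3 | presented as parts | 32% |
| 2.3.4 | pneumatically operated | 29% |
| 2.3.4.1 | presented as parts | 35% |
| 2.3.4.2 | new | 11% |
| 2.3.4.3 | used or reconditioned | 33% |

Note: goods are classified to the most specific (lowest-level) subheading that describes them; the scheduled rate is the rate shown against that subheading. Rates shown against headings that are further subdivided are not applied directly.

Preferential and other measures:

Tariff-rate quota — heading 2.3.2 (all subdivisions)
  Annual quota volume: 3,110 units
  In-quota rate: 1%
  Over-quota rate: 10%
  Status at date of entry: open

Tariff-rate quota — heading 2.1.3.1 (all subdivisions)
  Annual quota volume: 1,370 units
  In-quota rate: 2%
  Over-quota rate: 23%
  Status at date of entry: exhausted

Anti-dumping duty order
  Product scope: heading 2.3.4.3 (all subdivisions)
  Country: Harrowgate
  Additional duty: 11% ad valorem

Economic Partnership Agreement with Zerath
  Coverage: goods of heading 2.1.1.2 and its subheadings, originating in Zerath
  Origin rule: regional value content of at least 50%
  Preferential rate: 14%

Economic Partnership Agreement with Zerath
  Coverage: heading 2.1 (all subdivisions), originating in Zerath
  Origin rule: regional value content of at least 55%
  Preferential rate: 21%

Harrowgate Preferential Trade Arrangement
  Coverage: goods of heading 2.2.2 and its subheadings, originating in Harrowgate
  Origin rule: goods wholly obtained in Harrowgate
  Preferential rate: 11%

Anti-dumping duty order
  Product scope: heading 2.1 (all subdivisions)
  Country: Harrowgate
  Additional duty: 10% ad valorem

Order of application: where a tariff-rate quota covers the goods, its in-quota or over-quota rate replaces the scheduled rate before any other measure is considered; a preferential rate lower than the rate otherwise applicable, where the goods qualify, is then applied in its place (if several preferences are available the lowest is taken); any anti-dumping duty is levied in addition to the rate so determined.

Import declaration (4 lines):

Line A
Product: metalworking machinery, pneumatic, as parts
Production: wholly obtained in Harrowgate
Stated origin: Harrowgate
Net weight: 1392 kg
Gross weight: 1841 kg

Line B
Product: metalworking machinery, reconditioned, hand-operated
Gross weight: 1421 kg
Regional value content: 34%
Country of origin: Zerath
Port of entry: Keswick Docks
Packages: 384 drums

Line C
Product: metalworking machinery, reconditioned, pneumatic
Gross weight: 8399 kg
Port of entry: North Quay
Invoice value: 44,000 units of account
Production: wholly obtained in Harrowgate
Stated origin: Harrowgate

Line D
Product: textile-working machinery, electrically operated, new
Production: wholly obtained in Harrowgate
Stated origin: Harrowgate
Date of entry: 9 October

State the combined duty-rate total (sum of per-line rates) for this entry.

Line A: metalworking → 2.1; pneumatic → 2.1.4; as parts → 2.1.4.2. Scheduled 8%. Harrowgate agreement on 2.2.2: 2.1.4.2 not covered; anti-dumping (Harrowgate, 2.1): +10%; total 8% + 10% = 18%. → 18%.
Line B: metalworking → 2.1; hand-operated → 2.1.3; reconditioned → 2.1.3.1. Scheduled 2%. quota on 2.1.3.1 exhausted → over-quota 23%; Zerath agreement on 2.1.1.2: 2.1.3.1 not covered; Zerath agreement on 2.1: RVC < 55%. → 23%.
Line C: metalworking → 2.1; pneumatic → 2.1.4; reconditioned → 2.1.4.3. Scheduled 30%. Harrowgate agreement on 2.2.2: 2.1.4.3 not covered; anti-dumping (Harrowgate, 2.1): +10%; total 30% + 10% = 40%. → 40%.
Line D: textile-working → 2.3; electrically operated → 2.3.1; new → 2.3.1.2. Scheduled 4%. Harrowgate agreement on 2.2.2: 2.3.1.2 not covered. → 4%.
Sum: 18% + 23% + 40% + 4% = 85%.

85%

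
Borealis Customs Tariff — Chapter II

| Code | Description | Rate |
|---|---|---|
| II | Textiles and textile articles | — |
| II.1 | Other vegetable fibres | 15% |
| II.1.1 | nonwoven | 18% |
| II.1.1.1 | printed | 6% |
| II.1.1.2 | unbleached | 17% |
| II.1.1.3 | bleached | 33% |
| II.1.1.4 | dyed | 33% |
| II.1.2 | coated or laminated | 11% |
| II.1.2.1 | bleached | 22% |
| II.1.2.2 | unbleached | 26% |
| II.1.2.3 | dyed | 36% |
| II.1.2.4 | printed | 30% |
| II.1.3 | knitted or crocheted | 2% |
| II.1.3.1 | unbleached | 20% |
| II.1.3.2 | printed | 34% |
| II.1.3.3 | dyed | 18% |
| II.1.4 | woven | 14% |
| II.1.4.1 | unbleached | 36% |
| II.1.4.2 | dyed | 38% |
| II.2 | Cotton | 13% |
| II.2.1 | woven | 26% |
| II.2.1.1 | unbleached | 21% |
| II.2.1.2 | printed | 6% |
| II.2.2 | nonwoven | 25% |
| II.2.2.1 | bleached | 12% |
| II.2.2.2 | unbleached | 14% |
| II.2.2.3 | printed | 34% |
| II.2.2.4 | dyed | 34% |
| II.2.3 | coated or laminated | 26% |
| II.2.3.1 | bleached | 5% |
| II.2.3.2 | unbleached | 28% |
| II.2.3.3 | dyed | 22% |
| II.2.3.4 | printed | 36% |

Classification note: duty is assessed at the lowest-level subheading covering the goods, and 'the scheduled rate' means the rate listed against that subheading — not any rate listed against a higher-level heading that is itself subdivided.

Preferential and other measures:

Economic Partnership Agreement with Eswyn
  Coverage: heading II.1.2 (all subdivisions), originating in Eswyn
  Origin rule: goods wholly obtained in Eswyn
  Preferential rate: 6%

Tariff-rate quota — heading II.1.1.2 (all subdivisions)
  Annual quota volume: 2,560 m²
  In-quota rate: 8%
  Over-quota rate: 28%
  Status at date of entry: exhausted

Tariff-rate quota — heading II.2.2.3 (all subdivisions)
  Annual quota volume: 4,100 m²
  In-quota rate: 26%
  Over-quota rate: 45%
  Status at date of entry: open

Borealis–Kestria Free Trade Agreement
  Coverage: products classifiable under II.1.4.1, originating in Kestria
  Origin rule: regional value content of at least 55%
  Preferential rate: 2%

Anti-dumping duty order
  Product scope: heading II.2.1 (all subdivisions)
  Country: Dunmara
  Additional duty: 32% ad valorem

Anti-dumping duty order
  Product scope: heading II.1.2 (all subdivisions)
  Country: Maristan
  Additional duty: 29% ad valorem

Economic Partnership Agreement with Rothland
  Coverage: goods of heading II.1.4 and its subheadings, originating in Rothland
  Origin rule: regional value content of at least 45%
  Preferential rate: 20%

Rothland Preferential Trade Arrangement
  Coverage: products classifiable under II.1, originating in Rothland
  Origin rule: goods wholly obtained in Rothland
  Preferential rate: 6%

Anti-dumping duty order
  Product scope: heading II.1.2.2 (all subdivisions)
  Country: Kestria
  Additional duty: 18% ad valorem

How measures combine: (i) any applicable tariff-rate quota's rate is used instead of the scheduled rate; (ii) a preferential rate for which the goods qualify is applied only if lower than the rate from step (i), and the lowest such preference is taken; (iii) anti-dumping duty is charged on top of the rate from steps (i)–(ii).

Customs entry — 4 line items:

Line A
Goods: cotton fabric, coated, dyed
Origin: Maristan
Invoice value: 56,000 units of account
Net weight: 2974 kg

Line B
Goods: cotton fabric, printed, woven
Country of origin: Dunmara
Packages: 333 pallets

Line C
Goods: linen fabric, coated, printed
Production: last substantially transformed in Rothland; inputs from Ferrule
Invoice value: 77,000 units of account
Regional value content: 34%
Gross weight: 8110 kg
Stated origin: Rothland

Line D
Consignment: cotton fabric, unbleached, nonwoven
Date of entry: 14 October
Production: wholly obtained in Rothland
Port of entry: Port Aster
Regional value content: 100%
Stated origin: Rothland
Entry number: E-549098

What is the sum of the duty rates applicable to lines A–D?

104%

Line A: cotton → II.2; coated → II.2.3; dyed → II.2.3.3. Scheduled 22%. No special measure applies. → 22%.
Line B: cotton → II.2; woven → II.2.1; printed → II.2.1.2. Scheduled 6%. anti-dumping (Dunmara, II.2.1): +32%; total 6% + 32% = 38%. → 38%.
Line C: linen → II.1; coated → II.1.2; printed → II.1.2.4. Scheduled 30%. Rothland agreement on II.1.4: II.1.2.4 not covered; Rothland agreement on II.1: not wholly obtained. → 30%.
Line D: cotton → II.2; nonwoven → II.2.2; unbleached → II.2.2.2. Scheduled 14%. Rothland agreement on II.1.4: II.2.2.2 not covered; Rothland agreement on II.1: II.2.2.2 not covered. → 14%.
Sum: 22% + 38% + 30% + 14% = 104%.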